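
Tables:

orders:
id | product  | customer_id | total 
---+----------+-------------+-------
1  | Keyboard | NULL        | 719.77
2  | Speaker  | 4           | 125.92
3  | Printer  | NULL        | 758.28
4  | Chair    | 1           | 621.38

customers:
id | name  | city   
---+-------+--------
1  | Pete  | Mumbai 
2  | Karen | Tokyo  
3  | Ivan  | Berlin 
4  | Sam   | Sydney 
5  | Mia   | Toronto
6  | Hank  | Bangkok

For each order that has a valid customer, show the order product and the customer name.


INNER JOIN keeps only orders rows whose customer_id matches an id in customers. Walk through each order:
  - order 1 (Keyboard): customer_id=NULL, no match -> dropped
  - order 2 (Speaker): customer_id=4 -> matches Sam
  - order 3 (Printer): customer_id=NULL, no match -> dropped
  - order 4 (Chair): customer_id=1 -> matches Pete
So 2 of 4 rows are dropped.

SQL:
SELECT a.product, b.name AS customer
FROM orders a
INNER JOIN customers b ON a.customer_id = b.id

Result:
product | customer
--------+---------
Speaker | Sam     
Chair   | Pete    


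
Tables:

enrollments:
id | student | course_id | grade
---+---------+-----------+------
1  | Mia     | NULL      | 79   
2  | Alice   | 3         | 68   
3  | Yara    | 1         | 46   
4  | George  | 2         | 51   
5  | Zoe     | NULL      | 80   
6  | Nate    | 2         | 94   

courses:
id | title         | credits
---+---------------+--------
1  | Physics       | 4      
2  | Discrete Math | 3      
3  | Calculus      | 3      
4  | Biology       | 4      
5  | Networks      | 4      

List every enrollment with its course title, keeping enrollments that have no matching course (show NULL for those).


LEFT JOIN keeps every row from enrollments (the left table); where course_id has no match in courses, the course columns become NULL. Walk through each enrollment:
  - enrollment 1 (Mia): course_id=NULL, no match -> kept with NULL
  - enrollment 2 (Alice): course_id=3 -> matches Calculus
  - enrollment 3 (Yara): course_id=1 -> matches Physics
  - enrollment 4 (George): course_id=2 -> matches Discrete Math
  - enrollment 5 (Zoe): course_id=NULL, no match -> kept with NULL
  - enrollment 6 (Nate): course_id=2 -> matches Discrete Math
All 6 rows appear; 2 have NULL course.

SQL:
SELECT a.student, b.title AS course
FROM enrollments a
LEFT JOIN courses b ON a.course_id = b.id

Result:
student | course       
--------+--------------
Mia     | NULL         
Alice   | Calculus     
Yara    | Physics      
George  | Discrete Math
Zoe     | NULL         
Nate    | Discrete Math


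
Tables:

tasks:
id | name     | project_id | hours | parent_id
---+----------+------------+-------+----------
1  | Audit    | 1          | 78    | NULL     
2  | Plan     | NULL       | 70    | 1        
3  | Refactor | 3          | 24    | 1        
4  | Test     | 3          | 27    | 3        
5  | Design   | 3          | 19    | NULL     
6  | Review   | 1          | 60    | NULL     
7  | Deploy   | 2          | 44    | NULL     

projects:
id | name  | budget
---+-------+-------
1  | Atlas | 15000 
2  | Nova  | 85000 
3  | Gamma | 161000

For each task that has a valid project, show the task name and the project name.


INNER JOIN keeps only tasks rows whose project_id matches an id in projects. Walk through each task:
  - task 1 (Audit): project_id=1 -> matches Atlas
  - task 2 (Plan): project_id=NULL, no match -> dropped
  - task 3 (Refactor): project_id=3 -> matches Gamma
  - task 4 (Test): project_id=3 -> matches Gamma
  - task 5 (Design): project_id=3 -> matches Gamma
  - task 6 (Review): project_id=1 -> matches Atlas
  - task 7 (Deploy): project_id=2 -> matches Nova
So 1 of 7 rows is dropped.

SQL:
SELECT a.name, b.name AS project
FROM tasks a
INNER JOIN projects b ON a.project_id = b.id

Result:
name     | project
---------+--------
Audit    | Atlas  
Refactor | Gamma  
Test     | Gamma  
Design   | Gamma  
Review   | Atlas  
Deploy   | Nova   


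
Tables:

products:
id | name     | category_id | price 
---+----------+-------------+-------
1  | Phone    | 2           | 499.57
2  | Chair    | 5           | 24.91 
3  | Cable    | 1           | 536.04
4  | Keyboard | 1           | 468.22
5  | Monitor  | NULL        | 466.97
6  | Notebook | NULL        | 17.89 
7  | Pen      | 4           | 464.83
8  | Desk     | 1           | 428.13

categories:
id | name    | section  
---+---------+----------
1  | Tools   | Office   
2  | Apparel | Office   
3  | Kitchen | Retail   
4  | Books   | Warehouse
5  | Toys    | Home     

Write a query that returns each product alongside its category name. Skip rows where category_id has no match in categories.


INNER JOIN keeps only products rows whose category_id matches an id in categories. Walk through each product:
  - product 1 (Phone): category_id=2 -> matches Apparel
  - product 2 (Chair): category_id=5 -> matches Toys
  - product 3 (Cable): category_id=1 -> matches Tools
  - product 4 (Keyboard): category_id=1 -> matches Tools
  - product 5 (Monitor): category_id=NULL, no match -> dropped
  - product 6 (Notebook): category_id=NULL, no match -> dropped
  - product 7 (Pen): category_id=4 -> matches Books
  - product 8 (Desk): category_id=1 -> matches Tools
So 2 of 8 rows are dropped.

SQL:
SELECT a.name, b.name AS category
FROM products a
INNER JOIN categories b ON a.category_id = b.id

Result:
name     | category
---------+---------
Phone    | Apparel 
Chair    | Toys    
Cable    | Tools   
Keyboard | Tools   
Pen      | Books   
Desk     | Tools   


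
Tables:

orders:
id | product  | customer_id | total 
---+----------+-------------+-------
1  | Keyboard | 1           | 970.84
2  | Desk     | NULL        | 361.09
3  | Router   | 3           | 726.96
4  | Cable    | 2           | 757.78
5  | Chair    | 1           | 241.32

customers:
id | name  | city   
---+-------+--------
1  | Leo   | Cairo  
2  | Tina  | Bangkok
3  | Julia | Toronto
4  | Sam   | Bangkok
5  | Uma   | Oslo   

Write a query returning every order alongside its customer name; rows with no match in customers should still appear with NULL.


LEFT JOIN keeps every row from orders (the left table); where customer_id has no match in customers, the customer columns become NULL. Walk through each order:
  - order 1 (Keyboard): customer_id=1 -> matches Leo
  - order 2 (Desk): customer_id=NULL, no match -> kept with NULL
  - order 3 (Router): customer_id=3 -> matches Julia
  - order 4 (Cable): customer_id=2 -> matches Tina
  - order 5 (Chair): customer_id=1 -> matches Leo
All 5 rows appear; 1 has NULL customer.

SQL:
SELECT a.product, b.name AS customer
FROM orders a
LEFT JOIN customers b ON a.customer_id = b.id

Result:
product  | customer
---------+---------
Keyboard | Leo     
Desk     | NULL    
Router   | Julia   
Cable    | Tina    
Chair    | Leo     


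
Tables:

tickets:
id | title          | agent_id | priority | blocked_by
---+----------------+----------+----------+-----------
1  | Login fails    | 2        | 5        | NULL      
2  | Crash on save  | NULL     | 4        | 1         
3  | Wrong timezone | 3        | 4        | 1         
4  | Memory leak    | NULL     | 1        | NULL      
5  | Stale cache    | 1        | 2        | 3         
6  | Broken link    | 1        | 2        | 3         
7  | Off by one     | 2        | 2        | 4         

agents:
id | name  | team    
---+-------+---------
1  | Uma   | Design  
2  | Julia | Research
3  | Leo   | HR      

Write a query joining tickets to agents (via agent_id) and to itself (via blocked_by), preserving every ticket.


Two LEFT JOINs from the same base table tickets: one to agents via agent_id, one to tickets itself via blocked_by. Both are LEFT so every ticket is preserved.
Match against agents:
  - ticket 1 (Login fails): agent_id=2 -> matches Julia
  - ticket 2 (Crash on save): agent_id=NULL, no match -> kept with NULL
  - ticket 3 (Wrong timezone): agent_id=3 -> matches Leo
  - ticket 4 (Memory leak): agent_id=NULL, no match -> kept with NULL
  - ticket 5 (Stale cache): agent_id=1 -> matches Uma
  - ticket 6 (Broken link): agent_id=1 -> matches Uma
  - ticket 7 (Off by one): agent_id=2 -> matches Julia
Match against tickets (self):
  - ticket 1 (Login fails): blocked_by=NULL -> NULL
  - ticket 2 (Crash on save): blocked_by=1 -> Login fails
  - ticket 3 (Wrong timezone): blocked_by=1 -> Login fails
  - ticket 4 (Memory leak): blocked_by=NULL -> NULL
  - ticket 5 (Stale cache): blocked_by=3 -> Wrong timezone
  - ticket 6 (Broken link): blocked_by=3 -> Wrong timezone
  - ticket 7 (Off by one): blocked_by=4 -> Memory leak

SQL:
SELECT a.title, b.name AS agent, c.title AS blocked_by
FROM tickets a
LEFT JOIN agents b ON a.agent_id = b.id
LEFT JOIN tickets c ON a.blocked_by = c.id

Result:
title          | agent | blocked_by    
---------------+-------+---------------
Login fails    | Julia | NULL          
Crash on save  | NULL  | Login fails   
Wrong timezone | Leo   | Login fails   
Memory leak    | NULL  | NULL          
Stale cache    | Uma   | Wrong timezone
Broken link    | Uma   | Wrong timezone
Off by one     | Julia | Memory leak   


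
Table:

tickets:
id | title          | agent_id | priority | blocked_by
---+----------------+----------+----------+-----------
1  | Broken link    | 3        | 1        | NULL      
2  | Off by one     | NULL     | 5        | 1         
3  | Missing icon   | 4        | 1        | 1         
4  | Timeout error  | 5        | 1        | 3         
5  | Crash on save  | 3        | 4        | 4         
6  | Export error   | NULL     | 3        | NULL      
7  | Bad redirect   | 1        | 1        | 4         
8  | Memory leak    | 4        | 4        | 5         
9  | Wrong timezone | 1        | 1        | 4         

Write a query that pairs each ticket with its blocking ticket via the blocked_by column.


This is a self-join: tickets is joined to a second copy of itself, matching each row's blocked_by to another row's id. Use LEFT JOIN so rows with blocked_by=NULL are kept.
  - ticket 1 (Broken link): blocked_by=NULL -> NULL
  - ticket 2 (Off by one): blocked_by=1 -> Broken link
  - ticket 3 (Missing icon): blocked_by=1 -> Broken link
  - ticket 4 (Timeout error): blocked_by=3 -> Missing icon
  - ticket 5 (Crash on save): blocked_by=4 -> Timeout error
  - ticket 6 (Export error): blocked_by=NULL -> NULL
  - ticket 7 (Bad redirect): blocked_by=4 -> Timeout error
  - ticket 8 (Memory leak): blocked_by=5 -> Crash on save
  - ticket 9 (Wrong timezone): blocked_by=4 -> Timeout error

SQL:
SELECT a.title AS item, b.title AS blocked_by
FROM tickets a
LEFT JOIN tickets b ON a.blocked_by = b.id

Result:
item           | blocked_by   
---------------+--------------
Broken link    | NULL         
Off by one     | Broken link  
Missing icon   | Broken link  
Timeout error  | Missing icon 
Crash on save  | Timeout error
Export error   | NULL         
Bad redirect   | Timeout error
Memory leak    | Crash on save
Wrong timezone | Timeout error


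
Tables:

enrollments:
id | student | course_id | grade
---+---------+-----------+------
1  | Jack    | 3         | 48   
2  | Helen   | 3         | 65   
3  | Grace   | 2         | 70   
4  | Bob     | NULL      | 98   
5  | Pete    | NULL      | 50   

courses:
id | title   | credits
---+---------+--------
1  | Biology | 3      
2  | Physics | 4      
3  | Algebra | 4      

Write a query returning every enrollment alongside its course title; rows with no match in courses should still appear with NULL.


LEFT JOIN keeps every row from enrollments (the left table); where course_id has no match in courses, the course columns become NULL. Walk through each enrollment:
  - enrollment 1 (Jack): course_id=3 -> matches Algebra
  - enrollment 2 (Helen): course_id=3 -> matches Algebra
  - enrollment 3 (Grace): course_id=2 -> matches Physics
  - enrollment 4 (Bob): course_id=NULL, no match -> kept with NULL
  - enrollment 5 (Pete): course_id=NULL, no match -> kept with NULL
All 5 rows appear; 2 have NULL course.

SQL:
SELECT a.student, b.title AS course
FROM enrollments a
LEFT JOIN courses b ON a.course_id = b.id

Result:
student | course 
--------+--------
Jack    | Algebra
Helen   | Algebra
Grace   | Physics
Bob     | NULL   
Pete    | NULL   


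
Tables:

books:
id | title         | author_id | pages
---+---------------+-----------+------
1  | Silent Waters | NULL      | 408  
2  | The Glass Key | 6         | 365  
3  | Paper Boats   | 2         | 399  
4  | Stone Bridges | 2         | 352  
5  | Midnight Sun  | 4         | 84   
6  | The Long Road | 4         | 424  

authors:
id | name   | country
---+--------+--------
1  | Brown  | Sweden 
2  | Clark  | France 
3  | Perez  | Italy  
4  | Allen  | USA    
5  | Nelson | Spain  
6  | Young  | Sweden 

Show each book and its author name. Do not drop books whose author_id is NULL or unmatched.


LEFT JOIN keeps every row from books (the left table); where author_id has no match in authors, the author columns become NULL. Walk through each book:
  - book 1 (Silent Waters): author_id=NULL, no match -> kept with NULL
  - book 2 (The Glass Key): author_id=6 -> matches Young
  - book 3 (Paper Boats): author_id=2 -> matches Clark
  - book 4 (Stone Bridges): author_id=2 -> matches Clark
  - book 5 (Midnight Sun): author_id=4 -> matches Allen
  - book 6 (The Long Road): author_id=4 -> matches Allen
All 6 rows appear; 1 has NULL author.

SQL:
SELECT a.title, b.name AS author
FROM books a
LEFT JOIN authors b ON a.author_id = b.id

Result:
title         | author
--------------+-------
Silent Waters | NULL  
The Glass Key | Young 
Paper Boats   | Clark 
Stone Bridges | Clark 
Midnight Sun  | Allen 
The Long Road | Allen 


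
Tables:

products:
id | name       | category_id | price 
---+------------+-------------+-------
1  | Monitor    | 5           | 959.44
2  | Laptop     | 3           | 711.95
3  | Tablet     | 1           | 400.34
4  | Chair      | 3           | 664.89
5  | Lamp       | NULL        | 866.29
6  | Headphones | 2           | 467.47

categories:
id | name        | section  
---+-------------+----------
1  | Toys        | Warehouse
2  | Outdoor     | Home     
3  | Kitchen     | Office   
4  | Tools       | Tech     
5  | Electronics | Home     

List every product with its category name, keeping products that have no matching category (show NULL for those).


LEFT JOIN keeps every row from products (the left table); where category_id has no match in categories, the category columns become NULL. Walk through each product:
  - product 1 (Monitor): category_id=5 -> matches Electronics
  - product 2 (Laptop): category_id=3 -> matches Kitchen
  - product 3 (Tablet): category_id=1 -> matches Toys
  - product 4 (Chair): category_id=3 -> matches Kitchen
  - product 5 (Lamp): category_id=NULL, no match -> kept with NULL
  - product 6 (Headphones): category_id=2 -> matches Outdoor
All 6 rows appear; 1 has NULL category.

SQL:
SELECT a.name, b.name AS category
FROM products a
LEFT JOIN categories b ON a.category_id = b.id

Result:
name       | category   
-----------+------------
Monitor    | Electronics
Laptop     | Kitchen    
Tablet     | Toys       
Chair      | Kitchen    
Lamp       | NULL       
Headphones | Outdoor    


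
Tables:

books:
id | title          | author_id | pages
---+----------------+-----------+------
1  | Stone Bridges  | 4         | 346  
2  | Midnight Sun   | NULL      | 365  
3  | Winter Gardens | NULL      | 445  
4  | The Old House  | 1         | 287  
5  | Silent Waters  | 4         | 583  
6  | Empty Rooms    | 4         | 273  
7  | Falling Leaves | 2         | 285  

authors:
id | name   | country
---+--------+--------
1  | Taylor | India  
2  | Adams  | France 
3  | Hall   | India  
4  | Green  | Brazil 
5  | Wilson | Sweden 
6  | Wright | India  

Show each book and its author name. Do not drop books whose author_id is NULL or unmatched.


LEFT JOIN keeps every row from books (the left table); where author_id has no match in authors, the author columns become NULL. Walk through each book:
  - book 1 (Stone Bridges): author_id=4 -> matches Green
  - book 2 (Midnight Sun): author_id=NULL, no match -> kept with NULL
  - book 3 (Winter Gardens): author_id=NULL, no match -> kept with NULL
  - book 4 (The Old House): author_id=1 -> matches Taylor
  - book 5 (Silent Waters): author_id=4 -> matches Green
  - book 6 (Empty Rooms): author_id=4 -> matches Green
  - book 7 (Falling Leaves): author_id=2 -> matches Adams
All 7 rows appear; 2 have NULL author.

SQL:
SELECT a.title, b.name AS author
FROM books a
LEFT JOIN authors b ON a.author_id = b.id

Result:
title          | author
---------------+-------
Stone Bridges  | Green 
Midnight Sun   | NULL  
Winter Gardens | NULL  
The Old House  | Taylor
Silent Waters  | Green 
Empty Rooms    | Green 
Falling Leaves | Adams 


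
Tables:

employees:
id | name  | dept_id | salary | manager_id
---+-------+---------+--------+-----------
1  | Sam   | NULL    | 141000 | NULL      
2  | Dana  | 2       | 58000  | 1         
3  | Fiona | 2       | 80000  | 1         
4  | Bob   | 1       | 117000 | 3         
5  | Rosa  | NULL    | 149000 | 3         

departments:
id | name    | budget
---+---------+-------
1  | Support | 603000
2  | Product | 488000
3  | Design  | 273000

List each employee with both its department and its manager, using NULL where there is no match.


Two LEFT JOINs from the same base table employees: one to departments via dept_id, one to employees itself via manager_id. Both are LEFT so every employee is preserved.
Match against departments:
  - employee 1 (Sam): dept_id=NULL, no match -> kept with NULL
  - employee 2 (Dana): dept_id=2 -> matches Product
  - employee 3 (Fiona): dept_id=2 -> matches Product
  - employee 4 (Bob): dept_id=1 -> matches Support
  - employee 5 (Rosa): dept_id=NULL, no match -> kept with NULL
Match against employees (self):
  - employee 1 (Sam): manager_id=NULL -> NULL
  - employee 2 (Dana): manager_id=1 -> Sam
  - employee 3 (Fiona): manager_id=1 -> Sam
  - employee 4 (Bob): manager_id=3 -> Fiona
  - employee 5 (Rosa): manager_id=3 -> Fiona

SQL:
SELECT a.name, b.name AS department, c.name AS manager
FROM employees a
LEFT JOIN departments b ON a.dept_id = b.id
LEFT JOIN employees c ON a.manager_id = c.id

Result:
name  | department | manager
------+------------+--------
Sam   | NULL       | NULL   
Dana  | Product    | Sam    
Fiona | Product    | Sam    
Bob   | Support    | Fiona  
Rosa  | NULL       | Fiona  


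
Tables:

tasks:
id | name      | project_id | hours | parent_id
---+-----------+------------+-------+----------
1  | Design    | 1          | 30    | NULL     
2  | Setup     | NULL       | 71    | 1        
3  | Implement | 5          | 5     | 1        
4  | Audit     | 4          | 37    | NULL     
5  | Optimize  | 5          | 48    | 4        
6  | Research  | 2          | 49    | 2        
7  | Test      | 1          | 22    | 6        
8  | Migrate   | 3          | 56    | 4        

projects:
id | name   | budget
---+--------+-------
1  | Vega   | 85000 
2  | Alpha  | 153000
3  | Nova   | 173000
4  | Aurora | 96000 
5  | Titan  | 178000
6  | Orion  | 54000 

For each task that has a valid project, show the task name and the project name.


INNER JOIN keeps only tasks rows whose project_id matches an id in projects. Walk through each task:
  - task 1 (Design): project_id=1 -> matches Vega
  - task 2 (Setup): project_id=NULL, no match -> dropped
  - task 3 (Implement): project_id=5 -> matches Titan
  - task 4 (Audit): project_id=4 -> matches Aurora
  - task 5 (Optimize): project_id=5 -> matches Titan
  - task 6 (Research): project_id=2 -> matches Alpha
  - task 7 (Test): project_id=1 -> matches Vega
  - task 8 (Migrate): project_id=3 -> matches Nova
So 1 of 8 rows is dropped.

SQL:
SELECT a.name, b.name AS project
FROM tasks a
INNER JOIN projects b ON a.project_id = b.id

Result:
name      | project
----------+--------
Design    | Vega   
Implement | Titan  
Audit     | Aurora 
Optimize  | Titan  
Research  | Alpha  
Test      | Vega   
Migrate   | Nova   


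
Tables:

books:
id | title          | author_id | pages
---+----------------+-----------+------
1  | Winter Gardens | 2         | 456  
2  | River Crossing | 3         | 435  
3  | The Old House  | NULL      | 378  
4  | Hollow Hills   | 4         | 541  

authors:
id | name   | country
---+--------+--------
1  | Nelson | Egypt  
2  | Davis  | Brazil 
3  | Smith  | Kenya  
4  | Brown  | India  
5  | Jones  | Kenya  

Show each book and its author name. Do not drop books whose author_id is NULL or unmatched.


LEFT JOIN keeps every row from books (the left table); where author_id has no match in authors, the author columns become NULL. Walk through each book:
  - book 1 (Winter Gardens): author_id=2 -> matches Davis
  - book 2 (River Crossing): author_id=3 -> matches Smith
  - book 3 (The Old House): author_id=NULL, no match -> kept with NULL
  - book 4 (Hollow Hills): author_id=4 -> matches Brown
All 4 rows appear; 1 has NULL author.

SQL:
SELECT a.title, b.name AS author
FROM books a
LEFT JOIN authors b ON a.author_id = b.id

Result:
title          | author
---------------+-------
Winter Gardens | Davis 
River Crossing | Smith 
The Old House  | NULL  
Hollow Hills   | Brown 


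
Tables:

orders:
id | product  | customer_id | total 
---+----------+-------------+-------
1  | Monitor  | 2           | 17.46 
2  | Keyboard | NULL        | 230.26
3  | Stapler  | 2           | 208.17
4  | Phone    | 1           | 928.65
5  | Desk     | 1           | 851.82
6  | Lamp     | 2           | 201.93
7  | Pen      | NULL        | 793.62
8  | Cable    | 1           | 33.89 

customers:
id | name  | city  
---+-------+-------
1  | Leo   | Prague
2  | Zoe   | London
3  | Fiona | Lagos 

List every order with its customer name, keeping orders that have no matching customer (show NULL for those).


LEFT JOIN keeps every row from orders (the left table); where customer_id has no match in customers, the customer columns become NULL. Walk through each order:
  - order 1 (Monitor): customer_id=2 -> matches Zoe
  - order 2 (Keyboard): customer_id=NULL, no match -> kept with NULL
  - order 3 (Stapler): customer_id=2 -> matches Zoe
  - order 4 (Phone): customer_id=1 -> matches Leo
  - order 5 (Desk): customer_id=1 -> matches Leo
  - order 6 (Lamp): customer_id=2 -> matches Zoe
  - order 7 (Pen): customer_id=NULL, no match -> kept with NULL
  - order 8 (Cable): customer_id=1 -> matches Leo
All 8 rows appear; 2 have NULL customer.

SQL:
SELECT a.product, b.name AS customer
FROM orders a
LEFT JOIN customers b ON a.customer_id = b.id

Result:
product  | customer
---------+---------
Monitor  | Zoe     
Keyboard | NULL    
Stapler  | Zoe     
Phone    | Leo     
Desk     | Leo     
Lamp     | Zoe     
Pen      | NULL    
Cable    | Leo     


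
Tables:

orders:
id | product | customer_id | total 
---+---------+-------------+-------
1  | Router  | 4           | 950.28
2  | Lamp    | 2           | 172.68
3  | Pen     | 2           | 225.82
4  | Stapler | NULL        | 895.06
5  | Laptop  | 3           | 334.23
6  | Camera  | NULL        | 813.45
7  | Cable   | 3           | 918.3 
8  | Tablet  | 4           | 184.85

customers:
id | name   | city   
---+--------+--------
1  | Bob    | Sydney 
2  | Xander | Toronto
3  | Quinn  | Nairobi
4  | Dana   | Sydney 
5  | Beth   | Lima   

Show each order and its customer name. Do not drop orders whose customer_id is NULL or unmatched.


LEFT JOIN keeps every row from orders (the left table); where customer_id has no match in customers, the customer columns become NULL. Walk through each order:
  - order 1 (Router): customer_id=4 -> matches Dana
  - order 2 (Lamp): customer_id=2 -> matches Xander
  - order 3 (Pen): customer_id=2 -> matches Xander
  - order 4 (Stapler): customer_id=NULL, no match -> kept with NULL
  - order 5 (Laptop): customer_id=3 -> matches Quinn
  - order 6 (Camera): customer_id=NULL, no match -> kept with NULL
  - order 7 (Cable): customer_id=3 -> matches Quinn
  - order 8 (Tablet): customer_id=4 -> matches Dana
All 8 rows appear; 2 have NULL customer.

SQL:
SELECT a.product, b.name AS customer
FROM orders a
LEFT JOIN customers b ON a.customer_id = b.id

Result:
product | customer
--------+---------
Router  | Dana    
Lamp    | Xander  
Pen     | Xander  
Stapler | NULL    
Laptop  | Quinn   
Camera  | NULL    
Cable   | Quinn   
Tablet  | Dana    


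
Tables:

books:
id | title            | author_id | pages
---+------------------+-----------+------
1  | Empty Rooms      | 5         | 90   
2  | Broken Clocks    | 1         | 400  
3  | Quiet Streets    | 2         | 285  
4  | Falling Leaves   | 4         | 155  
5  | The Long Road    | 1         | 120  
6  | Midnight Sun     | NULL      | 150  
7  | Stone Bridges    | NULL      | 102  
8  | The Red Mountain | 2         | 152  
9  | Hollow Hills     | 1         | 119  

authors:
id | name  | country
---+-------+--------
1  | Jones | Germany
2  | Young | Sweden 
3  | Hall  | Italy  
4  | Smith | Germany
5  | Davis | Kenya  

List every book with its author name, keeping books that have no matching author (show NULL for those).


LEFT JOIN keeps every row from books (the left table); where author_id has no match in authors, the author columns become NULL. Walk through each book:
  - book 1 (Empty Rooms): author_id=5 -> matches Davis
  - book 2 (Broken Clocks): author_id=1 -> matches Jones
  - book 3 (Quiet Streets): author_id=2 -> matches Young
  - book 4 (Falling Leaves): author_id=4 -> matches Smith
  - book 5 (The Long Road): author_id=1 -> matches Jones
  - book 6 (Midnight Sun): author_id=NULL, no match -> kept with NULL
  - book 7 (Stone Bridges): author_id=NULL, no match -> kept with NULL
  - book 8 (The Red Mountain): author_id=2 -> matches Young
  - book 9 (Hollow Hills): author_id=1 -> matches Jones
All 9 rows appear; 2 have NULL author.

SQL:
SELECT a.title, b.name AS author
FROM books a
LEFT JOIN authors b ON a.author_id = b.id

Result:
title            | author
-----------------+-------
Empty Rooms      | Davis 
Broken Clocks    | Jones 
Quiet Streets    | Young 
Falling Leaves   | Smith 
The Long Road    | Jones 
Midnight Sun     | NULL  
Stone Bridges    | NULL  
The Red Mountain | Young 
Hollow Hills     | Jones 


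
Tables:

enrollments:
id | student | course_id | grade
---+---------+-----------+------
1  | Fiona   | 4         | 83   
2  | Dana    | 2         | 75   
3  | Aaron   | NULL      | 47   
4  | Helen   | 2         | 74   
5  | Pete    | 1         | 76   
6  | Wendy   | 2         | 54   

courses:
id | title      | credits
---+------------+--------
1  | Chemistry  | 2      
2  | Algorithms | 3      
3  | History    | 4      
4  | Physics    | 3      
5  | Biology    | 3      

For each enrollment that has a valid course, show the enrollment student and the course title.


INNER JOIN keeps only enrollments rows whose course_id matches an id in courses. Walk through each enrollment:
  - enrollment 1 (Fiona): course_id=4 -> matches Physics
  - enrollment 2 (Dana): course_id=2 -> matches Algorithms
  - enrollment 3 (Aaron): course_id=NULL, no match -> dropped
  - enrollment 4 (Helen): course_id=2 -> matches Algorithms
  - enrollment 5 (Pete): course_id=1 -> matches Chemistry
  - enrollment 6 (Wendy): course_id=2 -> matches Algorithms
So 1 of 6 rows is dropped.

SQL:
SELECT a.student, b.title AS course
FROM enrollments a
INNER JOIN courses b ON a.course_id = b.id

Result:
student | course    
--------+-----------
Fiona   | Physics   
Dana    | Algorithms
Helen   | Algorithms
Pete    | Chemistry 
Wendy   | Algorithms


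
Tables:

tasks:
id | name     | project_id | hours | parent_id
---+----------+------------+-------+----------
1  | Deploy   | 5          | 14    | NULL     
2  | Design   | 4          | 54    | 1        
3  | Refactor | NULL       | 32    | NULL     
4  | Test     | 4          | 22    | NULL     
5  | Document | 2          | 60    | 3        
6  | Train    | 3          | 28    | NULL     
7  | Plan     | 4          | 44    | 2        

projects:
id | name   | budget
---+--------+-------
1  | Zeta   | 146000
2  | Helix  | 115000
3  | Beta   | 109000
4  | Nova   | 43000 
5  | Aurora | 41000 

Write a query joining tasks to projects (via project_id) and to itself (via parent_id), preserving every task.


Two LEFT JOINs from the same base table tasks: one to projects via project_id, one to tasks itself via parent_id. Both are LEFT so every task is preserved.
Match against projects:
  - task 1 (Deploy): project_id=5 -> matches Aurora
  - task 2 (Design): project_id=4 -> matches Nova
  - task 3 (Refactor): project_id=NULL, no match -> kept with NULL
  - task 4 (Test): project_id=4 -> matches Nova
  - task 5 (Document): project_id=2 -> matches Helix
  - task 6 (Train): project_id=3 -> matches Beta
  - task 7 (Plan): project_id=4 -> matches Nova
Match against tasks (self):
  - task 1 (Deploy): parent_id=NULL -> NULL
  - task 2 (Design): parent_id=1 -> Deploy
  - task 3 (Refactor): parent_id=NULL -> NULL
  - task 4 (Test): parent_id=NULL -> NULL
  - task 5 (Document): parent_id=3 -> Refactor
  - task 6 (Train): parent_id=NULL -> NULL
  - task 7 (Plan): parent_id=2 -> Design

SQL:
SELECT a.name, b.name AS project, c.name AS parent
FROM tasks a
LEFT JOIN projects b ON a.project_id = b.id
LEFT JOIN tasks c ON a.parent_id = c.id

Result:
name     | project | parent  
---------+---------+---------
Deploy   | Aurora  | NULL    
Design   | Nova    | Deploy  
Refactor | NULL    | NULL    
Test     | Nova    | NULL    
Document | Helix   | Refactor
Train    | Beta    | NULL    
Plan     | Nova    | Design  


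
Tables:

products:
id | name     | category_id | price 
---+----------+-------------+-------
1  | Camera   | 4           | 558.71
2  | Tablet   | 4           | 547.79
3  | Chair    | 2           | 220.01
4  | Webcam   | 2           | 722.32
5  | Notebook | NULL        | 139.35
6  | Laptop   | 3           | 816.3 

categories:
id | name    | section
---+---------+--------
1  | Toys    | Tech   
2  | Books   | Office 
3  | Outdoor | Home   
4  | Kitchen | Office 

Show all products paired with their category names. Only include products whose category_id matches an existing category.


INNER JOIN keeps only products rows whose category_id matches an id in categories. Walk through each product:
  - product 1 (Camera): category_id=4 -> matches Kitchen
  - product 2 (Tablet): category_id=4 -> matches Kitchen
  - product 3 (Chair): category_id=2 -> matches Books
  - product 4 (Webcam): category_id=2 -> matches Books
  - product 5 (Notebook): category_id=NULL, no match -> dropped
  - product 6 (Laptop): category_id=3 -> matches Outdoor
So 1 of 6 rows is dropped.

SQL:
SELECT a.name, b.name AS category
FROM products a
INNER JOIN categories b ON a.category_id = b.id

Result:
name   | category
-------+---------
Camera | Kitchen 
Tablet | Kitchen 
Chair  | Books   
Webcam | Books   
Laptop | Outdoor 


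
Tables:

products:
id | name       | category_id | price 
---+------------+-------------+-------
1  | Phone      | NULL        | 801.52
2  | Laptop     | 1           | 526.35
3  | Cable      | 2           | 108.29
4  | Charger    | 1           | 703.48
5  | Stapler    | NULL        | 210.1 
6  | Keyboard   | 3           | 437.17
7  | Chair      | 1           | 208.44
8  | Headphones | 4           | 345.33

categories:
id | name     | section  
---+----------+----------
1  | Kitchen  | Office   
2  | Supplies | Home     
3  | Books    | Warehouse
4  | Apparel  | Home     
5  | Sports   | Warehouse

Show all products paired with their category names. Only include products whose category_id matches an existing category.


INNER JOIN keeps only products rows whose category_id matches an id in categories. Walk through each product:
  - product 1 (Phone): category_id=NULL, no match -> dropped
  - product 2 (Laptop): category_id=1 -> matches Kitchen
  - product 3 (Cable): category_id=2 -> matches Supplies
  - product 4 (Charger): category_id=1 -> matches Kitchen
  - product 5 (Stapler): category_id=NULL, no match -> dropped
  - product 6 (Keyboard): category_id=3 -> matches Books
  - product 7 (Chair): category_id=1 -> matches Kitchen
  - product 8 (Headphones): category_id=4 -> matches Apparel
So 2 of 8 rows are dropped.

SQL:
SELECT a.name, b.name AS category
FROM products a
INNER JOIN categories b ON a.category_id = b.id

Result:
name       | category
-----------+---------
Laptop     | Kitchen 
Cable      | Supplies
Charger    | Kitchen 
Keyboard   | Books   
Chair      | Kitchen 
Headphones | Apparel 


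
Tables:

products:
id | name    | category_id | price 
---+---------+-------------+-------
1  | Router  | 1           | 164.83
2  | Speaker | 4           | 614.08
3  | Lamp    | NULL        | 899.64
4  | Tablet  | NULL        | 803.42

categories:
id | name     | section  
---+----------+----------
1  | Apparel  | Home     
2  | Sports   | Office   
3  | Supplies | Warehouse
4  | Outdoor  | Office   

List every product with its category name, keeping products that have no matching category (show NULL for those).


LEFT JOIN keeps every row from products (the left table); where category_id has no match in categories, the category columns become NULL. Walk through each product:
  - product 1 (Router): category_id=1 -> matches Apparel
  - product 2 (Speaker): category_id=4 -> matches Outdoor
  - product 3 (Lamp): category_id=NULL, no match -> kept with NULL
  - product 4 (Tablet): category_id=NULL, no match -> kept with NULL
All 4 rows appear; 2 have NULL category.

SQL:
SELECT a.name, b.name AS category
FROM products a
LEFT JOIN categories b ON a.category_id = b.id

Result:
name    | category
--------+---------
Router  | Apparel 
Speaker | Outdoor 
Lamp    | NULL    
Tablet  | NULL    


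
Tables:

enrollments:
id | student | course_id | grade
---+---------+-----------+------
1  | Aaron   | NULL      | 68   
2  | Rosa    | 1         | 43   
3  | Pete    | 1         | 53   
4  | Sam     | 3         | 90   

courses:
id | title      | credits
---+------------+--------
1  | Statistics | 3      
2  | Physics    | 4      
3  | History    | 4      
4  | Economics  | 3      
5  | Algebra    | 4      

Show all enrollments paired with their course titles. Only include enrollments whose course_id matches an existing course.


INNER JOIN keeps only enrollments rows whose course_id matches an id in courses. Walk through each enrollment:
  - enrollment 1 (Aaron): course_id=NULL, no match -> dropped
  - enrollment 2 (Rosa): course_id=1 -> matches Statistics
  - enrollment 3 (Pete): course_id=1 -> matches Statistics
  - enrollment 4 (Sam): course_id=3 -> matches History
So 1 of 4 rows is dropped.

SQL:
SELECT a.student, b.title AS course
FROM enrollments a
INNER JOIN courses b ON a.course_id = b.id

Result:
student | course    
--------+-----------
Rosa    | Statistics
Pete    | Statistics
Sam     | History   


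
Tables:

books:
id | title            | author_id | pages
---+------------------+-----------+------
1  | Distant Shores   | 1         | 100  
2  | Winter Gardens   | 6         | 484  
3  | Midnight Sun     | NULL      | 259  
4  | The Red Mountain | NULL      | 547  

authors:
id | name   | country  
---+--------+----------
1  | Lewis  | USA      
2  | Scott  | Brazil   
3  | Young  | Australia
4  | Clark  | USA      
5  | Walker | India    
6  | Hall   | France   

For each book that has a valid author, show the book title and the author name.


INNER JOIN keeps only books rows whose author_id matches an id in authors. Walk through each book:
  - book 1 (Distant Shores): author_id=1 -> matches Lewis
  - book 2 (Winter Gardens): author_id=6 -> matches Hall
  - book 3 (Midnight Sun): author_id=NULL, no match -> dropped
  - book 4 (The Red Mountain): author_id=NULL, no match -> dropped
So 2 of 4 rows are dropped.

SQL:
SELECT a.title, b.name AS author
FROM books a
INNER JOIN authors b ON a.author_id = b.id

Result:
title          | author
---------------+-------
Distant Shores | Lewis 
Winter Gardens | Hall  


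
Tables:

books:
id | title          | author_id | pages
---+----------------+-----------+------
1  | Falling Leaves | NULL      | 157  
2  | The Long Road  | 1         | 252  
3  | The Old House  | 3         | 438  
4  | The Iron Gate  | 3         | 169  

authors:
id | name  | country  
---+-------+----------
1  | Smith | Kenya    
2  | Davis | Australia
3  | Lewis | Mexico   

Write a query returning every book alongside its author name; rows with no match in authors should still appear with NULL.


LEFT JOIN keeps every row from books (the left table); where author_id has no match in authors, the author columns become NULL. Walk through each book:
  - book 1 (Falling Leaves): author_id=NULL, no match -> kept with NULL
  - book 2 (The Long Road): author_id=1 -> matches Smith
  - book 3 (The Old House): author_id=3 -> matches Lewis
  - book 4 (The Iron Gate): author_id=3 -> matches Lewis
All 4 rows appear; 1 has NULL author.

SQL:
SELECT a.title, b.name AS author
FROM books a
LEFT JOIN authors b ON a.author_id = b.id

Result:
title          | author
---------------+-------
Falling Leaves | NULL  
The Long Road  | Smith 
The Old House  | Lewis 
The Iron Gate  | Lewis 


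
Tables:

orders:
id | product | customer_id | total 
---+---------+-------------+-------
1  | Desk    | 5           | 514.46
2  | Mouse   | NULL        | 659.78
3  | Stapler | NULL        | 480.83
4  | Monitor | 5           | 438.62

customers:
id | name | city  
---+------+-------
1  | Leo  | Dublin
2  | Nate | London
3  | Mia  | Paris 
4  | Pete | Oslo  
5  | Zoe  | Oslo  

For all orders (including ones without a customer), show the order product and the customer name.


LEFT JOIN keeps every row from orders (the left table); where customer_id has no match in customers, the customer columns become NULL. Walk through each order:
  - order 1 (Desk): customer_id=5 -> matches Zoe
  - order 2 (Mouse): customer_id=NULL, no match -> kept with NULL
  - order 3 (Stapler): customer_id=NULL, no match -> kept with NULL
  - order 4 (Monitor): customer_id=5 -> matches Zoe
All 4 rows appear; 2 have NULL customer.

SQL:
SELECT a.product, b.name AS customer
FROM orders a
LEFT JOIN customers b ON a.customer_id = b.id

Result:
product | customer
--------+---------
Desk    | Zoe     
Mouse   | NULL    
Stapler | NULL    
Monitor | Zoe     


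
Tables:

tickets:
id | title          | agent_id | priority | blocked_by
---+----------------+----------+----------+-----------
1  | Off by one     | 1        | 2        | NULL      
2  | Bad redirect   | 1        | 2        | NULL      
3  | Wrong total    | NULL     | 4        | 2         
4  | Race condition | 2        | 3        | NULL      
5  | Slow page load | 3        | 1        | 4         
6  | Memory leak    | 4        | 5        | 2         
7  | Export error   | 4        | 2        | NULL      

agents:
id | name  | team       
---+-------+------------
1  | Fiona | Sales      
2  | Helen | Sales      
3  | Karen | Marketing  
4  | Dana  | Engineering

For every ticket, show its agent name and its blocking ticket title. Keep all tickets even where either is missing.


Two LEFT JOINs from the same base table tickets: one to agents via agent_id, one to tickets itself via blocked_by. Both are LEFT so every ticket is preserved.
Match against agents:
  - ticket 1 (Off by one): agent_id=1 -> matches Fiona
  - ticket 2 (Bad redirect): agent_id=1 -> matches Fiona
  - ticket 3 (Wrong total): agent_id=NULL, no match -> kept with NULL
  - ticket 4 (Race condition): agent_id=2 -> matches Helen
  - ticket 5 (Slow page load): agent_id=3 -> matches Karen
  - ticket 6 (Memory leak): agent_id=4 -> matches Dana
  - ticket 7 (Export error): agent_id=4 -> matches Dana
Match against tickets (self):
  - ticket 1 (Off by one): blocked_by=NULL -> NULL
  - ticket 2 (Bad redirect): blocked_by=NULL -> NULL
  - ticket 3 (Wrong total): blocked_by=2 -> Bad redirect
  - ticket 4 (Race condition): blocked_by=NULL -> NULL
  - ticket 5 (Slow page load): blocked_by=4 -> Race condition
  - ticket 6 (Memory leak): blocked_by=2 -> Bad redirect
  - ticket 7 (Export error): blocked_by=NULL -> NULL

SQL:
SELECT a.title, b.name AS agent, c.title AS blocked_by
FROM tickets a
LEFT JOIN agents b ON a.agent_id = b.id
LEFT JOIN tickets c ON a.blocked_by = c.id

Result:
title          | agent | blocked_by    
---------------+-------+---------------
Off by one     | Fiona | NULL          
Bad redirect   | Fiona | NULL          
Wrong total    | NULL  | Bad redirect  
Race condition | Helen | NULL          
Slow page load | Karen | Race condition
Memory leak    | Dana  | Bad redirect  
Export error   | Dana  | NULL          
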